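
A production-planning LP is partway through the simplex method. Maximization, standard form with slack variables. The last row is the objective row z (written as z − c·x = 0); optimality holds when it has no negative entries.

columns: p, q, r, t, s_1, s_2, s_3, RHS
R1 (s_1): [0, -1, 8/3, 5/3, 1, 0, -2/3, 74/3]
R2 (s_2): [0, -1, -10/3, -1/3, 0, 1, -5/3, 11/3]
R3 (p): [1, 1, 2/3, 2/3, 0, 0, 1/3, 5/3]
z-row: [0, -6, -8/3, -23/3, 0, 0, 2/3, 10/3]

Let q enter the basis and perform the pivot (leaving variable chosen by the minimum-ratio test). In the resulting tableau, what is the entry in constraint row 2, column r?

Ratio test on column q — row 1: entry -1 ≤ 0; row 2: entry -1 ≤ 0; row 3: (5/3)/1 = 5/3. Minimum is 5/3 at row 3 (p leaves); pivot element 1.
Divide row 3 by 1; eliminate column q from the other rows.
Row 2 update in column r: -10/3 − (-1)·(2/3) = -8/3.

-8/3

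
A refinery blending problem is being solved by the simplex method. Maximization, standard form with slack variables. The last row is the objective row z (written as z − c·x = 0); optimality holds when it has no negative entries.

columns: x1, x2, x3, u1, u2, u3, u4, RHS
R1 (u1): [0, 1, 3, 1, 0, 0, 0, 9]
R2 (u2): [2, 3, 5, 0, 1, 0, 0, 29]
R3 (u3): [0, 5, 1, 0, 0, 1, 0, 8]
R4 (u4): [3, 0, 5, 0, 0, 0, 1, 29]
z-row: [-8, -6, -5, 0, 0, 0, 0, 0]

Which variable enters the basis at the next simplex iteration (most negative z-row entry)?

x1

Negative z-row entries: x1: -8, x2: -6, x3: -5.
The most negative is -8 in column x1, so x1 enters.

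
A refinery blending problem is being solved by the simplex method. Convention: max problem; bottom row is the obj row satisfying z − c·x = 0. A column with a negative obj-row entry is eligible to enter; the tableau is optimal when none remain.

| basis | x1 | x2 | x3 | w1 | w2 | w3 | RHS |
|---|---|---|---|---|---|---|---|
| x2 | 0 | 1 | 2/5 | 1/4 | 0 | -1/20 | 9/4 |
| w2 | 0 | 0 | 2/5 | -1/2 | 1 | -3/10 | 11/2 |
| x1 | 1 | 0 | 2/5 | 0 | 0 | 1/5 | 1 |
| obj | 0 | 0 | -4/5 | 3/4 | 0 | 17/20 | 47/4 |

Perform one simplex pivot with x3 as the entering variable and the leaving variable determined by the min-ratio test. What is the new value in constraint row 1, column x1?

-1

Ratio test on column x3 — row 1: (9/4)/(2/5) = 45/8; row 2: (11/2)/(2/5) = 55/4; row 3: 1/(2/5) = 5/2. Minimum is 5/2 at row 3 (x1 leaves); pivot element 2/5.
Divide row 3 by 2/5; eliminate column x3 from the other rows.
Row 1 update in column x1: 0 − (2/5)·(5/2) = -1.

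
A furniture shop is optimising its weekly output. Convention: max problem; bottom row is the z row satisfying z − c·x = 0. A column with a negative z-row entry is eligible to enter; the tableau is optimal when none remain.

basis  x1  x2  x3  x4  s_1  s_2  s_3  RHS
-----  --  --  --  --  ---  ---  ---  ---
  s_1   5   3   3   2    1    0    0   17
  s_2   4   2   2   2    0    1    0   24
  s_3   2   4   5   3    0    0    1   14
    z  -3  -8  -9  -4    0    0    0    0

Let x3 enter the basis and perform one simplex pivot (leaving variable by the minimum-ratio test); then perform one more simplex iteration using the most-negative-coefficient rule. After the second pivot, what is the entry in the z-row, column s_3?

Ratio test on column x3 — row 1: 17/3 = 17/3; row 2: 24/2 = 12; row 3: 14/5 = 14/5. Minimum is 14/5 at row 3 (s_3 leaves); pivot element 5.
Divide row 3 by 5; eliminate column x3 from the other rows.
Second iteration: most negative z-row entry is -4/5 in column x2, so x2 enters.
Ratio test on column x2 — row 1: (43/5)/(3/5) = 43/3; row 2: (92/5)/(2/5) = 46; row 3: (14/5)/(4/5) = 7/2. Minimum is 7/2 at row 3 (x3 leaves); pivot element 4/5.
Divide row 3 by 4/5; eliminate column x2 from the other rows.
After both pivots, the entry at the z-row, column s_3 is 2.

2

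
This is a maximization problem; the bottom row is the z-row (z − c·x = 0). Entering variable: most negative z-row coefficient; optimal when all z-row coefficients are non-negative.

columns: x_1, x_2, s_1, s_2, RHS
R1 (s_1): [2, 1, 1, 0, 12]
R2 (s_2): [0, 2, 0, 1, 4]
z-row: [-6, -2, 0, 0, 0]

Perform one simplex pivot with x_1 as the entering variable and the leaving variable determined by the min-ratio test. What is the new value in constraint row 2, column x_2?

2

Ratio test on column x_1 — row 1: 12/2 = 6; row 2: entry 0 ≤ 0. Minimum is 6 at row 1 (s_1 leaves); pivot element 2.
Divide row 1 by 2; eliminate column x_1 from the other rows.
Row 2 update in column x_2: 2 − 0·(1/2) = 2.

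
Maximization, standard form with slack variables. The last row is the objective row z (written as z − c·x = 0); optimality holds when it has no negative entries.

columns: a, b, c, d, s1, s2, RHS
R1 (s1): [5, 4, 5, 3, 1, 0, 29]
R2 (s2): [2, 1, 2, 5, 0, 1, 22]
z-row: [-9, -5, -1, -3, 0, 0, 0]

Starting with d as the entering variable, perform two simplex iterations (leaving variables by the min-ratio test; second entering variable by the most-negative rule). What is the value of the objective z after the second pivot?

867/19

Ratio test on column d — row 1: 29/3 = 29/3; row 2: 22/5 = 22/5. Minimum is 22/5 at row 2 (s2 leaves); pivot element 5.
Pivot on row 2; the z-row RHS becomes 0 − (-3)·(22/5) = 66/5.
Next entering variable (most negative z-row entry -39/5): a.
Ratio test on column a — row 1: (79/5)/(19/5) = 79/19; row 2: (22/5)/(2/5) = 11. Minimum is 79/19 at row 1 (s1 leaves); pivot element 19/5.
After the second pivot the z-row RHS is 66/5 − (-39/5)·(79/19) = 867/19.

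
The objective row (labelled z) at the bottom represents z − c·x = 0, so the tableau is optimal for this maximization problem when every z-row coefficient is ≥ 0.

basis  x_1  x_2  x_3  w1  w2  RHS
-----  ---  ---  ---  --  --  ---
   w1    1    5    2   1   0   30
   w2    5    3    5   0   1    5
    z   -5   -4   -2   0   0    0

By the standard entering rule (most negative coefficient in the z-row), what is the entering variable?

x_1

Negative z-row entries: x_1: -5, x_2: -4, x_3: -2.
The most negative is -5 in column x_1, so x_1 enters.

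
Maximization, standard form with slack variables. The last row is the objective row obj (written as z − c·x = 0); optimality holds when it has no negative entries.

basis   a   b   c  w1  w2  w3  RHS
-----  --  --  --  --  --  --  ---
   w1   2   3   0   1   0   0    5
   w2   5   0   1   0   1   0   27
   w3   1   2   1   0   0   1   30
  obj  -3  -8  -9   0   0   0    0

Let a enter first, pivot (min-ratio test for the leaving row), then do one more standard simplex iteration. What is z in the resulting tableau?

138

Ratio test on column a — row 1: 5/2 = 5/2; row 2: 27/5 = 27/5; row 3: 30/1 = 30. Minimum is 5/2 at row 1 (w1 leaves); pivot element 2.
Pivot on row 1; the obj-row RHS becomes 0 − (-3)·(5/2) = 15/2.
Next entering variable (most negative obj-row entry -9): c.
Ratio test on column c — row 1: entry 0 ≤ 0; row 2: (29/2)/1 = 29/2; row 3: (55/2)/1 = 55/2. Minimum is 29/2 at row 2 (w2 leaves); pivot element 1.
After the second pivot the obj-row RHS is 15/2 − (-9)·(29/2) = 138.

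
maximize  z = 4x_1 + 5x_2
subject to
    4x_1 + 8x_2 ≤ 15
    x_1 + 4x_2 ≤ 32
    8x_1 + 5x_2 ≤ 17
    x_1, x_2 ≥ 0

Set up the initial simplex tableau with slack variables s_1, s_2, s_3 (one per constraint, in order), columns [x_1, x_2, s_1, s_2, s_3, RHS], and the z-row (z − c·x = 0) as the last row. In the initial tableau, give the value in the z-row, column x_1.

The z-row carries the negated objective coefficients: the x_1 entry is -4.

-4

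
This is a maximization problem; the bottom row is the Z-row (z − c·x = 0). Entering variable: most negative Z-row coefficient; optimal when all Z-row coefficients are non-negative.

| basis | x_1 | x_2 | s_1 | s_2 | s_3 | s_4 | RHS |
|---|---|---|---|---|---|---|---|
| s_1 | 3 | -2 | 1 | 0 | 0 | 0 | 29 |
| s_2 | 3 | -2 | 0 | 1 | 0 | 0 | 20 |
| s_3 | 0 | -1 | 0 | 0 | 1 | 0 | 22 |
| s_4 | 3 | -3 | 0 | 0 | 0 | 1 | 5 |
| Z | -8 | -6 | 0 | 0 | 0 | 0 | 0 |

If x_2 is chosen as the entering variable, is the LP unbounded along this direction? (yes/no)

yes

Every constraint-row entry in column x_2 is ≤ 0, so increasing x_2 is unbounded.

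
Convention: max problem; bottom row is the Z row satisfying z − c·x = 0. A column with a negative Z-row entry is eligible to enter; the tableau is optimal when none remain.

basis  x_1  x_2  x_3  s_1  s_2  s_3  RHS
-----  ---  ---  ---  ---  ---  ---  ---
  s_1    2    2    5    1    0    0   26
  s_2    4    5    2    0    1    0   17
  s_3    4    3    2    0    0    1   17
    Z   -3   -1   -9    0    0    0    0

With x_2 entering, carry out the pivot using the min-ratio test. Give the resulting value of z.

17/5

Ratio test on column x_2 — row 1: 26/2 = 13; row 2: 17/5 = 17/5; row 3: 17/3 = 17/3. Minimum is 17/5 at row 2 (s_2 leaves); pivot element 5.
Pivot on row 2; the Z-row RHS becomes 0 − (-1)·(17/5) = 17/5.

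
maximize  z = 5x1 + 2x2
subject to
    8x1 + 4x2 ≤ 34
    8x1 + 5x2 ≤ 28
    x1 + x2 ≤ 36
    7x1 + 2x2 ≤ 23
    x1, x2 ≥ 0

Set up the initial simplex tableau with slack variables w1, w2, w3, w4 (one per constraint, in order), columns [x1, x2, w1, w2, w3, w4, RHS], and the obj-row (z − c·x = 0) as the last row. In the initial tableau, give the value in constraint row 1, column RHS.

34

The RHS of constraint 1 is b_1 = 34.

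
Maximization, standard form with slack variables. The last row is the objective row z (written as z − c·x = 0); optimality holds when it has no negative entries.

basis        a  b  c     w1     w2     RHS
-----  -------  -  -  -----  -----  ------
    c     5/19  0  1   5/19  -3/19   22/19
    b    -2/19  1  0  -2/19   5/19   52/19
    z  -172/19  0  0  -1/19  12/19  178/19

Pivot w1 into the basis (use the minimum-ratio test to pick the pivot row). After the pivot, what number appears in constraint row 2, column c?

Ratio test on column w1 — row 1: (22/19)/(5/19) = 22/5; row 2: entry -2/19 ≤ 0. Minimum is 22/5 at row 1 (c leaves); pivot element 5/19.
Divide row 1 by 5/19; eliminate column w1 from the other rows.
Row 2 update in column c: 0 − (-2/19)·(19/5) = 2/5.

2/5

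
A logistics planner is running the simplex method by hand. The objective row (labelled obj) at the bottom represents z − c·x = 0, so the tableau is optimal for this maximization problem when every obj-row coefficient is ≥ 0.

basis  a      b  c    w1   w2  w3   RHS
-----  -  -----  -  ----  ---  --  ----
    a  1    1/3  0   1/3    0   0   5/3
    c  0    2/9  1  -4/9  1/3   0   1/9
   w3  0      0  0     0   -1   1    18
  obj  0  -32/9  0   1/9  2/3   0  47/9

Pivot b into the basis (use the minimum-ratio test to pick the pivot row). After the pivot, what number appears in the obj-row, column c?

16

Ratio test on column b — row 1: (5/3)/(1/3) = 5; row 2: (1/9)/(2/9) = 1/2; row 3: entry 0 ≤ 0. Minimum is 1/2 at row 2 (c leaves); pivot element 2/9.
Divide row 2 by 2/9; eliminate column b from the other rows.
obj-row update in column c: 0 − (-32/9)·(9/2) = 16.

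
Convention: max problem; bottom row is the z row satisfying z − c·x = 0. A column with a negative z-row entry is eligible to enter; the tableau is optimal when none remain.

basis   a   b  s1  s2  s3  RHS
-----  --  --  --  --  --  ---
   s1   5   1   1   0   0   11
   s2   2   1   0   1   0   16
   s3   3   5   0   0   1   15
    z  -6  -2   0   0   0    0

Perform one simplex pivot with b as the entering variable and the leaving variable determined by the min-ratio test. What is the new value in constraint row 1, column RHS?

Ratio test on column b — row 1: 11/1 = 11; row 2: 16/1 = 16; row 3: 15/5 = 3. Minimum is 3 at row 3 (s3 leaves); pivot element 5.
Divide row 3 by 5; eliminate column b from the other rows.
Row 1 update in column RHS: 11 − 1·3 = 8.

8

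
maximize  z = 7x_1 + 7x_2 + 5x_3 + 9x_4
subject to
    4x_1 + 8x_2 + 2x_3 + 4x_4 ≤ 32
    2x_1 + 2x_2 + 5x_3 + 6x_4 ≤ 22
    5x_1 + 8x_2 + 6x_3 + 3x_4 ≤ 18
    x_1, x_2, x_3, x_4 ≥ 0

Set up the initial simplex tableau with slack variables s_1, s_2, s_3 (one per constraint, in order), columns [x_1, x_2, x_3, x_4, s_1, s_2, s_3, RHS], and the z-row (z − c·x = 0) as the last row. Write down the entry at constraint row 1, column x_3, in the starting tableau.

2

Constraint 1 has coefficient 2 on x_3.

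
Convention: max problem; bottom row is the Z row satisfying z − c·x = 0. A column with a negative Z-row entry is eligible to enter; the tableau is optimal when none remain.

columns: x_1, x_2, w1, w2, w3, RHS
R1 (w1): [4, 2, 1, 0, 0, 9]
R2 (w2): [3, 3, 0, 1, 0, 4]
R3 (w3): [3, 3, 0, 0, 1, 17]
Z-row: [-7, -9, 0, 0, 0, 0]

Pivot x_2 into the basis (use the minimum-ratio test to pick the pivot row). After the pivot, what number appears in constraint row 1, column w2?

-2/3

Ratio test on column x_2 — row 1: 9/2 = 9/2; row 2: 4/3 = 4/3; row 3: 17/3 = 17/3. Minimum is 4/3 at row 2 (w2 leaves); pivot element 3.
Divide row 2 by 3; eliminate column x_2 from the other rows.
Row 1 update in column w2: 0 − 2·(1/3) = -2/3.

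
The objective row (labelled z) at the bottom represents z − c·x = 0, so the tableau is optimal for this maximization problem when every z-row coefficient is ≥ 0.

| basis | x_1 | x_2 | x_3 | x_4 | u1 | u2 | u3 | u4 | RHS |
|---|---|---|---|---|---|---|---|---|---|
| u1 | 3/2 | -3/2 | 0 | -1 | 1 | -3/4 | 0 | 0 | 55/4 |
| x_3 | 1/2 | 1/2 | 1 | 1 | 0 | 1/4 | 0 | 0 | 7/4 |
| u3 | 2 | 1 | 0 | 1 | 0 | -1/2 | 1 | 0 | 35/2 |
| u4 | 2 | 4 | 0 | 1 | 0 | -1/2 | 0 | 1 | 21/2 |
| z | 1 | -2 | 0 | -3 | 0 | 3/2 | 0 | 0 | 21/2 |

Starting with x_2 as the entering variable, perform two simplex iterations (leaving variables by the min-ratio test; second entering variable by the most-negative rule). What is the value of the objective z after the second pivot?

17

Ratio test on column x_2 — row 1: entry -3/2 ≤ 0; row 2: (7/4)/(1/2) = 7/2; row 3: (35/2)/1 = 35/2; row 4: (21/2)/4 = 21/8. Minimum is 21/8 at row 4 (u4 leaves); pivot element 4.
Pivot on row 4; the z-row RHS becomes 21/2 − (-2)·(21/8) = 63/4.
Next entering variable (most negative z-row entry -5/2): x_4.
Ratio test on column x_4 — row 1: entry -5/8 ≤ 0; row 2: (7/16)/(7/8) = 1/2; row 3: (119/8)/(3/4) = 119/6; row 4: (21/8)/(1/4) = 21/2. Minimum is 1/2 at row 2 (x_3 leaves); pivot element 7/8.
After the second pivot the z-row RHS is 63/4 − (-5/2)·(1/2) = 17.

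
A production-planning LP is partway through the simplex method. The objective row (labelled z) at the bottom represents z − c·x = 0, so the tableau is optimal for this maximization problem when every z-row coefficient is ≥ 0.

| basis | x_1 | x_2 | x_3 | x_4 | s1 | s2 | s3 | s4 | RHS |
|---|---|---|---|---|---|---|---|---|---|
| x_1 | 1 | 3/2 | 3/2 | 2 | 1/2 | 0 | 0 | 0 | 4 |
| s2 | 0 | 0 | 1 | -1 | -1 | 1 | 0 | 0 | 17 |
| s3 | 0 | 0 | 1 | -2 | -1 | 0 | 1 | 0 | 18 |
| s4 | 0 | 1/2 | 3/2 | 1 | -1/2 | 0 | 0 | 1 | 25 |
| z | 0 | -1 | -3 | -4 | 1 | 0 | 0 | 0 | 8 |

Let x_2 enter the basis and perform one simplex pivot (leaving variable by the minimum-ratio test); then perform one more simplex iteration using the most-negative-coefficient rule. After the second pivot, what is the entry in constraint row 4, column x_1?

-1/2

Ratio test on column x_2 — row 1: 4/(3/2) = 8/3; row 2: entry 0 ≤ 0; row 3: entry 0 ≤ 0; row 4: 25/(1/2) = 50. Minimum is 8/3 at row 1 (x_1 leaves); pivot element 3/2.
Divide row 1 by 3/2; eliminate column x_2 from the other rows.
Second iteration: most negative z-row entry is -8/3 in column x_4, so x_4 enters.
Ratio test on column x_4 — row 1: (8/3)/(4/3) = 2; row 2: entry -1 ≤ 0; row 3: entry -2 ≤ 0; row 4: (71/3)/(1/3) = 71. Minimum is 2 at row 1 (x_2 leaves); pivot element 4/3.
Divide row 1 by 4/3; eliminate column x_4 from the other rows.
After both pivots, the entry at constraint row 4, column x_1 is -1/2.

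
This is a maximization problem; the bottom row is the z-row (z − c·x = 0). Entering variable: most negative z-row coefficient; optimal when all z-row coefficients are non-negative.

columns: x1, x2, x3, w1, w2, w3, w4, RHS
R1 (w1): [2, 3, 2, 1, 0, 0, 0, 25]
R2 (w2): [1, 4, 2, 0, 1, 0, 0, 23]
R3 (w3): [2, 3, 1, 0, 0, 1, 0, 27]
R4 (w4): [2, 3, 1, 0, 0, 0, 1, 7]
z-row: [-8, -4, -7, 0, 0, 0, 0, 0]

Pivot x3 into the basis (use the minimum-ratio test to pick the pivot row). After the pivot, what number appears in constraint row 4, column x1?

Ratio test on column x3 — row 1: 25/2 = 25/2; row 2: 23/2 = 23/2; row 3: 27/1 = 27; row 4: 7/1 = 7. Minimum is 7 at row 4 (w4 leaves); pivot element 1.
Divide row 4 by 1; eliminate column x3 from the other rows.
In the new row 4, the x1 entry is the old entry divided by the pivot: 2/1 = 2.

2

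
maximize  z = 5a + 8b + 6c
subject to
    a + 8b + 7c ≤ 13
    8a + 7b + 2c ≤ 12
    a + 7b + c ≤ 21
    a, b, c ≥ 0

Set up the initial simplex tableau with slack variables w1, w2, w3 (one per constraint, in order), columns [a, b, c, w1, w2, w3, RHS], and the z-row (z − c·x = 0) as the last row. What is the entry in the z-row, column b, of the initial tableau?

The z-row carries the negated objective coefficients: the b entry is -8.

-8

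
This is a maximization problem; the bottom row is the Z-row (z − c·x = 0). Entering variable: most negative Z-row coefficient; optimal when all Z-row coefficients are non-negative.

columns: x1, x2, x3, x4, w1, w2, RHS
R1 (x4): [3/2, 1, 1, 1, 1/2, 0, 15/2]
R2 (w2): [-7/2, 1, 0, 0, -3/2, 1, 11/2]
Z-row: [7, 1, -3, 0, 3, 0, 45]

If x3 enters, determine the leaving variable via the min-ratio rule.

Column x3 entries and ratios — x4: (15/2)/1 = 15/2; w2: 0 ≤ 0, skip.
Smallest ratio is 15/2 in the row of x4, so x4 leaves.

x4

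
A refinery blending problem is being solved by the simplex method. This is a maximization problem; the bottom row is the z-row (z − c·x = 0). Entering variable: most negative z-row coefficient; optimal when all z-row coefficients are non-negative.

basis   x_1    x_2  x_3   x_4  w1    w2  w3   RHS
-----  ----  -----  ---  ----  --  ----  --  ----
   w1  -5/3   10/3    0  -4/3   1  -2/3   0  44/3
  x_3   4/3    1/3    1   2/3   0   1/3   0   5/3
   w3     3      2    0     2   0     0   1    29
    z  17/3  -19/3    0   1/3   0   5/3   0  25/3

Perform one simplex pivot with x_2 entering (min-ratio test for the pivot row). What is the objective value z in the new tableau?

181/5

Ratio test on column x_2 — row 1: (44/3)/(10/3) = 22/5; row 2: (5/3)/(1/3) = 5; row 3: 29/2 = 29/2. Minimum is 22/5 at row 1 (w1 leaves); pivot element 10/3.
Pivot on row 1; the z-row RHS becomes 25/3 − (-19/3)·(22/5) = 181/5.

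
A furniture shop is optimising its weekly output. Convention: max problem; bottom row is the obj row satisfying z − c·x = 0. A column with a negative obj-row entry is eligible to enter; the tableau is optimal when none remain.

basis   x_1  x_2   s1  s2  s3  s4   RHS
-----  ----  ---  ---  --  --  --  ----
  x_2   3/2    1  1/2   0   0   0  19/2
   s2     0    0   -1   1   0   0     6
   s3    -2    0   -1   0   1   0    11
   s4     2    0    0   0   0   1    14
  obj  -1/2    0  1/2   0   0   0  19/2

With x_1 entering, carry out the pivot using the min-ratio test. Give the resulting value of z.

38/3

Ratio test on column x_1 — row 1: (19/2)/(3/2) = 19/3; row 2: entry 0 ≤ 0; row 3: entry -2 ≤ 0; row 4: 14/2 = 7. Minimum is 19/3 at row 1 (x_2 leaves); pivot element 3/2.
Pivot on row 1; the obj-row RHS becomes 19/2 − (-1/2)·(19/3) = 38/3.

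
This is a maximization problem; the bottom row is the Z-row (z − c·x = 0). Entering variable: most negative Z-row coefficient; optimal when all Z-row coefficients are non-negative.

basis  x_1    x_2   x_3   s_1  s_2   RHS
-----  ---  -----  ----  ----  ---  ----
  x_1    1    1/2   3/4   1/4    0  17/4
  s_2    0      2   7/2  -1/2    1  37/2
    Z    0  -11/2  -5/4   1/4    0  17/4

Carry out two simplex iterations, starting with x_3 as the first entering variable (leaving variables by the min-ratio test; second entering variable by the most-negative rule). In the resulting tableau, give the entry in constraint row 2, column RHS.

Ratio test on column x_3 — row 1: (17/4)/(3/4) = 17/3; row 2: (37/2)/(7/2) = 37/7. Minimum is 37/7 at row 2 (s_2 leaves); pivot element 7/2.
Divide row 2 by 7/2; eliminate column x_3 from the other rows.
Second iteration: most negative Z-row entry is -67/14 in column x_2, so x_2 enters.
Ratio test on column x_2 — row 1: (2/7)/(1/14) = 4; row 2: (37/7)/(4/7) = 37/4. Minimum is 4 at row 1 (x_1 leaves); pivot element 1/14.
Divide row 1 by 1/14; eliminate column x_2 from the other rows.
After both pivots, the entry at constraint row 2, column RHS is 3.

3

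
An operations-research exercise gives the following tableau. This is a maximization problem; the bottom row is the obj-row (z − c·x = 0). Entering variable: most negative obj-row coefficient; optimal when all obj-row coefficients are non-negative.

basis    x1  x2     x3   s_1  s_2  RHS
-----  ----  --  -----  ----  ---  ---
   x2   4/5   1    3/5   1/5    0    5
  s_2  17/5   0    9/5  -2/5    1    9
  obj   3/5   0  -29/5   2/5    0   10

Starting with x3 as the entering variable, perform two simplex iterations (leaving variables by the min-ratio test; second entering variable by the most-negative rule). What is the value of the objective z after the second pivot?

133/3

Ratio test on column x3 — row 1: 5/(3/5) = 25/3; row 2: 9/(9/5) = 5. Minimum is 5 at row 2 (s_2 leaves); pivot element 9/5.
Pivot on row 2; the obj-row RHS becomes 10 − (-29/5)·5 = 39.
Next entering variable (most negative obj-row entry -8/9): s_1.
Ratio test on column s_1 — row 1: 2/(1/3) = 6; row 2: entry -2/9 ≤ 0. Minimum is 6 at row 1 (x2 leaves); pivot element 1/3.
After the second pivot the obj-row RHS is 39 − (-8/9)·6 = 133/3.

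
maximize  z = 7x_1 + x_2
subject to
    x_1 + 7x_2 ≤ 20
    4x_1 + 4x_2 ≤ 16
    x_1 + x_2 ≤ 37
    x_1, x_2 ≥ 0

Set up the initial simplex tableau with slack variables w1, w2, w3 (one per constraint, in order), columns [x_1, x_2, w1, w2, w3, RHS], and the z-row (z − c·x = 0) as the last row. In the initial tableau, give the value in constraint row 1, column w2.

Slack w2 belongs to constraint 2; its column is the unit vector e_2, so the entry in row 1 is 0.

0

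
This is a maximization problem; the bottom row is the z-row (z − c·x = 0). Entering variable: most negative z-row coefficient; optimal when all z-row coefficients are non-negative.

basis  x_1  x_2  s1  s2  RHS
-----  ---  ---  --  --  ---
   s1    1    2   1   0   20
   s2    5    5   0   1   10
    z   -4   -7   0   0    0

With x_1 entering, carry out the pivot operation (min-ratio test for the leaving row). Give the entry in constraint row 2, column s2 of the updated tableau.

Ratio test on column x_1 — row 1: 20/1 = 20; row 2: 10/5 = 2. Minimum is 2 at row 2 (s2 leaves); pivot element 5.
Divide row 2 by 5; eliminate column x_1 from the other rows.
In the new row 2, the s2 entry is the old entry divided by the pivot: 1/5 = 1/5.

1/5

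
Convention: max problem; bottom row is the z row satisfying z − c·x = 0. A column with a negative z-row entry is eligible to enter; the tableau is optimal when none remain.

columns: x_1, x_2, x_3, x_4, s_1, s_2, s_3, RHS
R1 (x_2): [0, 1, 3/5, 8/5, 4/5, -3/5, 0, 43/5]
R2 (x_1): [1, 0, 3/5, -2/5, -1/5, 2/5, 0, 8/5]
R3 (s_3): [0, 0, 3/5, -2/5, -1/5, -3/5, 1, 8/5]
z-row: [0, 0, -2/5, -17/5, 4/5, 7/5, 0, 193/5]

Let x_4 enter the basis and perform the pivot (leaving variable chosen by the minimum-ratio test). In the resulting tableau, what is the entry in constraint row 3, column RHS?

Ratio test on column x_4 — row 1: (43/5)/(8/5) = 43/8; row 2: entry -2/5 ≤ 0; row 3: entry -2/5 ≤ 0. Minimum is 43/8 at row 1 (x_2 leaves); pivot element 8/5.
Divide row 1 by 8/5; eliminate column x_4 from the other rows.
Row 3 update in column RHS: 8/5 − (-2/5)·(43/8) = 15/4.

15/4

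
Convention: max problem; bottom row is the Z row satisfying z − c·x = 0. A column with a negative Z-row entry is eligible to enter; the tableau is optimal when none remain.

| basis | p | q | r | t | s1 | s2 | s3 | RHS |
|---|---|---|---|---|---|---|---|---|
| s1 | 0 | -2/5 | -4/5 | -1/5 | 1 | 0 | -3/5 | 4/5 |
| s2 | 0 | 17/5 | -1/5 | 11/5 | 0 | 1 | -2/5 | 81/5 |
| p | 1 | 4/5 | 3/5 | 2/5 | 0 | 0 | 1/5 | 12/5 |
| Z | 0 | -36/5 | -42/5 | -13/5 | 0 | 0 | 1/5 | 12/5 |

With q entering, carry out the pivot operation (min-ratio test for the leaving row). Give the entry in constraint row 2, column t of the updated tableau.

Ratio test on column q — row 1: entry -2/5 ≤ 0; row 2: (81/5)/(17/5) = 81/17; row 3: (12/5)/(4/5) = 3. Minimum is 3 at row 3 (p leaves); pivot element 4/5.
Divide row 3 by 4/5; eliminate column q from the other rows.
Row 2 update in column t: 11/5 − (17/5)·(1/2) = 1/2.

1/2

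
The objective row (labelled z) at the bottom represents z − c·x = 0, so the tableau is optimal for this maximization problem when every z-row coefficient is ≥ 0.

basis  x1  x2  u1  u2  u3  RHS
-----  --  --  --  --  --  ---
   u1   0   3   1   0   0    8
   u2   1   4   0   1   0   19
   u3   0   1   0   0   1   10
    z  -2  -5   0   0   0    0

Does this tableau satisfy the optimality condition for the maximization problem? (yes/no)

The z-row has a negative entry -5 in column x2, so it is not optimal.

no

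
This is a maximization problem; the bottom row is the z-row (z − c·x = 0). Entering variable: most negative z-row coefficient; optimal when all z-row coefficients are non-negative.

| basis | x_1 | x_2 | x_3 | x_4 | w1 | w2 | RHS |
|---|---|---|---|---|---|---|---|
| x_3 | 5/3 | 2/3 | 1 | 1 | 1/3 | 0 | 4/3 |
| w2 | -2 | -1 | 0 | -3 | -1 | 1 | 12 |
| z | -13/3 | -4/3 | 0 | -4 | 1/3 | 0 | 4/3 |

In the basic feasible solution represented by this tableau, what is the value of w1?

w1 is not in the basis, so in the current basic feasible solution w1 = 0.

0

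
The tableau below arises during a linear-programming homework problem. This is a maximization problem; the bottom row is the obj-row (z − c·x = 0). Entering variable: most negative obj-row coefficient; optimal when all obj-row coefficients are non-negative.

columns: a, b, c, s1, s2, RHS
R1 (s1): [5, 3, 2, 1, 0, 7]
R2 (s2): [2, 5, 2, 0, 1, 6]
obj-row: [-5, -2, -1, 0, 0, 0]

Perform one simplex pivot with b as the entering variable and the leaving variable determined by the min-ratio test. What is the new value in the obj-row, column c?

-1/5

Ratio test on column b — row 1: 7/3 = 7/3; row 2: 6/5 = 6/5. Minimum is 6/5 at row 2 (s2 leaves); pivot element 5.
Divide row 2 by 5; eliminate column b from the other rows.
obj-row update in column c: -1 − (-2)·(2/5) = -1/5.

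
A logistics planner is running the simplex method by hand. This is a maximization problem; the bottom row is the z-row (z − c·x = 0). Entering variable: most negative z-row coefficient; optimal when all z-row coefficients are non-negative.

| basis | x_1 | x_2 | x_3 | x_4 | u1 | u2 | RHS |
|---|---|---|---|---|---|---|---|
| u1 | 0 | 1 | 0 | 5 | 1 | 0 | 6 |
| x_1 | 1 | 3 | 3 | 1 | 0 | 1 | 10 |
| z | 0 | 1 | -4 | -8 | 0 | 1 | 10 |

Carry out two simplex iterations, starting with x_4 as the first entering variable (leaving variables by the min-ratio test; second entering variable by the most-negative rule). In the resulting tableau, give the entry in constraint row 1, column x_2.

Ratio test on column x_4 — row 1: 6/5 = 6/5; row 2: 10/1 = 10. Minimum is 6/5 at row 1 (u1 leaves); pivot element 5.
Divide row 1 by 5; eliminate column x_4 from the other rows.
Second iteration: most negative z-row entry is -4 in column x_3, so x_3 enters.
Ratio test on column x_3 — row 1: entry 0 ≤ 0; row 2: (44/5)/3 = 44/15. Minimum is 44/15 at row 2 (x_1 leaves); pivot element 3.
Divide row 2 by 3; eliminate column x_3 from the other rows.
After both pivots, the entry at constraint row 1, column x_2 is 1/5.

1/5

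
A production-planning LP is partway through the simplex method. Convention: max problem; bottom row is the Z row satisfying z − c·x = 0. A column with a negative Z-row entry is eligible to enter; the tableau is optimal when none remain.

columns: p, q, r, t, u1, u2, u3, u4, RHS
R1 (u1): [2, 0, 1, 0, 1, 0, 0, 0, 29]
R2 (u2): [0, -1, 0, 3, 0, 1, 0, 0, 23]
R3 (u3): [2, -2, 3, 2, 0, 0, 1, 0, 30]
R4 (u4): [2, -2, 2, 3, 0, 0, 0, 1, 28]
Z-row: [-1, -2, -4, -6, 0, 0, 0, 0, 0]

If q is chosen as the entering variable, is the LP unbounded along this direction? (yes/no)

yes

Every constraint-row entry in column q is ≤ 0, so increasing q is unbounded.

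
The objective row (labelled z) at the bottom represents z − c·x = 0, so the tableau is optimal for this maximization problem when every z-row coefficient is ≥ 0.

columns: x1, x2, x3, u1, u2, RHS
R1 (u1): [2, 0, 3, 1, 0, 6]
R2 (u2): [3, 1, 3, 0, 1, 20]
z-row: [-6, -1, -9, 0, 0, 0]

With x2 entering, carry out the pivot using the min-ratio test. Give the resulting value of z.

Ratio test on column x2 — row 1: entry 0 ≤ 0; row 2: 20/1 = 20. Minimum is 20 at row 2 (u2 leaves); pivot element 1.
Pivot on row 2; the z-row RHS becomes 0 − (-1)·20 = 20.

20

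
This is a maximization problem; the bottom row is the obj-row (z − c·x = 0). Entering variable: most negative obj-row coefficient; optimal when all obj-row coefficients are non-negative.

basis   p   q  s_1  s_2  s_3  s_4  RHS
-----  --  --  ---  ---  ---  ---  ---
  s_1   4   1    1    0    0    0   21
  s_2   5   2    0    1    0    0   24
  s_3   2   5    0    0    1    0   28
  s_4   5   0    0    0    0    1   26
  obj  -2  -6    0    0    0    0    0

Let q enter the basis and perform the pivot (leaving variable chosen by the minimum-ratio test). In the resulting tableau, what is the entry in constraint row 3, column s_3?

Ratio test on column q — row 1: 21/1 = 21; row 2: 24/2 = 12; row 3: 28/5 = 28/5; row 4: entry 0 ≤ 0. Minimum is 28/5 at row 3 (s_3 leaves); pivot element 5.
Divide row 3 by 5; eliminate column q from the other rows.
In the new row 3, the s_3 entry is the old entry divided by the pivot: 1/5 = 1/5.

1/5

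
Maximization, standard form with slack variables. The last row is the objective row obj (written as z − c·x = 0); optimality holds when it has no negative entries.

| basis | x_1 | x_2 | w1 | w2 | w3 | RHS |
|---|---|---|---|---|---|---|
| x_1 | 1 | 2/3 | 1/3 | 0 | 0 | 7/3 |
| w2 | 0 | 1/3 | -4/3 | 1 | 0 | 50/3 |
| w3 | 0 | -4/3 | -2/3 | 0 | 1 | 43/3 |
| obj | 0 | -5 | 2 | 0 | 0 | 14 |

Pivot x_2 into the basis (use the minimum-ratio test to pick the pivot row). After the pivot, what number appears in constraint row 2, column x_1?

Ratio test on column x_2 — row 1: (7/3)/(2/3) = 7/2; row 2: (50/3)/(1/3) = 50; row 3: entry -4/3 ≤ 0. Minimum is 7/2 at row 1 (x_1 leaves); pivot element 2/3.
Divide row 1 by 2/3; eliminate column x_2 from the other rows.
Row 2 update in column x_1: 0 − (1/3)·(3/2) = -1/2.

-1/2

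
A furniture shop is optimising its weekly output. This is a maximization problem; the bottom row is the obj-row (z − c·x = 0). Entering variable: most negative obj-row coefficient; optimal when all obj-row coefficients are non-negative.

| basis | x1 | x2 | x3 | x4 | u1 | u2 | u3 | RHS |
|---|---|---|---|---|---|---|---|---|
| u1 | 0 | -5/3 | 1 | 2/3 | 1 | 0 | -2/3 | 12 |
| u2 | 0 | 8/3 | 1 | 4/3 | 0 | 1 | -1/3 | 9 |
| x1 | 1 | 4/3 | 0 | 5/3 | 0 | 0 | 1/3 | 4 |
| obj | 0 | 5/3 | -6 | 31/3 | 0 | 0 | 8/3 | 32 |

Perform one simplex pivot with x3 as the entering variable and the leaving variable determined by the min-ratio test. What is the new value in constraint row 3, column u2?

0

Ratio test on column x3 — row 1: 12/1 = 12; row 2: 9/1 = 9; row 3: entry 0 ≤ 0. Minimum is 9 at row 2 (u2 leaves); pivot element 1.
Divide row 2 by 1; eliminate column x3 from the other rows.
Row 3 update in column u2: 0 − 0·1 = 0.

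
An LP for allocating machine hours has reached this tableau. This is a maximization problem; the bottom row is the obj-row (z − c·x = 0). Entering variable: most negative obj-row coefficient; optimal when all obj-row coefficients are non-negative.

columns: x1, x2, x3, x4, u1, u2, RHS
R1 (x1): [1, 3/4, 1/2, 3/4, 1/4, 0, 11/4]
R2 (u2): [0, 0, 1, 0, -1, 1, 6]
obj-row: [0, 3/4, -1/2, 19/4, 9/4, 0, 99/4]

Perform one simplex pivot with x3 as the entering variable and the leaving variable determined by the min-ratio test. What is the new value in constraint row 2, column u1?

-3/2

Ratio test on column x3 — row 1: (11/4)/(1/2) = 11/2; row 2: 6/1 = 6. Minimum is 11/2 at row 1 (x1 leaves); pivot element 1/2.
Divide row 1 by 1/2; eliminate column x3 from the other rows.
Row 2 update in column u1: -1 − 1·(1/2) = -3/2.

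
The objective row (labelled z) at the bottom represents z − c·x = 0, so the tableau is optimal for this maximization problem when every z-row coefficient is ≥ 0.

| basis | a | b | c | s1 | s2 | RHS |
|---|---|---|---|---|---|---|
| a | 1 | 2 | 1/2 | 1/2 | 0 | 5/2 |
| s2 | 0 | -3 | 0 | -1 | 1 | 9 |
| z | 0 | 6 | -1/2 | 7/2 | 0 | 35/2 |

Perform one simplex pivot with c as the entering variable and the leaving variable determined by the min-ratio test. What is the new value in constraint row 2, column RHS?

Ratio test on column c — row 1: (5/2)/(1/2) = 5; row 2: entry 0 ≤ 0. Minimum is 5 at row 1 (a leaves); pivot element 1/2.
Divide row 1 by 1/2; eliminate column c from the other rows.
Row 2 update in column RHS: 9 − 0·5 = 9.

9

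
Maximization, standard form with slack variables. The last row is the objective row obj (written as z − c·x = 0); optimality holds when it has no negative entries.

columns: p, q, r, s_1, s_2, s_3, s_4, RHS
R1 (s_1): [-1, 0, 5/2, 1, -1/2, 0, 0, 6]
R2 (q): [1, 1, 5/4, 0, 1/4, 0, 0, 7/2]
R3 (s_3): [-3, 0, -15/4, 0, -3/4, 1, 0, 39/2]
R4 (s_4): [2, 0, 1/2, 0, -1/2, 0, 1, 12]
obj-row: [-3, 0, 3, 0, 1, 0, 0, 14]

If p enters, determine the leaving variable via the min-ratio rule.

q

Column p entries and ratios — s_1: -1 ≤ 0, skip; q: (7/2)/1 = 7/2; s_3: -3 ≤ 0, skip; s_4: 12/2 = 6.
Smallest ratio is 7/2 in the row of q, so q leaves.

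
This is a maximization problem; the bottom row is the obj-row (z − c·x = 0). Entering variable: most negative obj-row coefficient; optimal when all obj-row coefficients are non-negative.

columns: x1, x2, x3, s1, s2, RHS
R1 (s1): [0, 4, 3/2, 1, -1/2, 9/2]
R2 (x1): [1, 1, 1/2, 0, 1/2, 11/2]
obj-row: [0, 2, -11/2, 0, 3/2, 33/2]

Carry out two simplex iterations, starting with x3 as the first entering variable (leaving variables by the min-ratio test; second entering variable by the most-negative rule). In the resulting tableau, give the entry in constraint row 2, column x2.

Ratio test on column x3 — row 1: (9/2)/(3/2) = 3; row 2: (11/2)/(1/2) = 11. Minimum is 3 at row 1 (s1 leaves); pivot element 3/2.
Divide row 1 by 3/2; eliminate column x3 from the other rows.
Second iteration: most negative obj-row entry is -1/3 in column s2, so s2 enters.
Ratio test on column s2 — row 1: entry -1/3 ≤ 0; row 2: 4/(2/3) = 6. Minimum is 6 at row 2 (x1 leaves); pivot element 2/3.
Divide row 2 by 2/3; eliminate column s2 from the other rows.
After both pivots, the entry at constraint row 2, column x2 is -1/2.

-1/2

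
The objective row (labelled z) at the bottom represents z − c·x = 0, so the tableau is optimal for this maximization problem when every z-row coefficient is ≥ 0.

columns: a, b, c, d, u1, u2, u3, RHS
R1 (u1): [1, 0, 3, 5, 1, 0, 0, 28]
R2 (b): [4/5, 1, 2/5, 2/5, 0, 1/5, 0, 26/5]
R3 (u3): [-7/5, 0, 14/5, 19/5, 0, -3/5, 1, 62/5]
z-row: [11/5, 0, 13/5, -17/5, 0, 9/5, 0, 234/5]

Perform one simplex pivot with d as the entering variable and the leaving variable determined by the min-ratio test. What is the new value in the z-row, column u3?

17/19

Ratio test on column d — row 1: 28/5 = 28/5; row 2: (26/5)/(2/5) = 13; row 3: (62/5)/(19/5) = 62/19. Minimum is 62/19 at row 3 (u3 leaves); pivot element 19/5.
Divide row 3 by 19/5; eliminate column d from the other rows.
z-row update in column u3: 0 − (-17/5)·(5/19) = 17/19.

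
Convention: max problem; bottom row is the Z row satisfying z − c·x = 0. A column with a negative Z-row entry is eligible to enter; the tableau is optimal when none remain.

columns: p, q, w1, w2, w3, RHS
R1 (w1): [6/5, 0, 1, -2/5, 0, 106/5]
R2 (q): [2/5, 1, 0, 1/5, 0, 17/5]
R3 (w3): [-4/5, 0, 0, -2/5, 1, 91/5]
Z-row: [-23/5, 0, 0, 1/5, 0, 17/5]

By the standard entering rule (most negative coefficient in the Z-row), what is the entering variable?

p

Negative Z-row entries: p: -23/5.
The most negative is -23/5 in column p, so p enters.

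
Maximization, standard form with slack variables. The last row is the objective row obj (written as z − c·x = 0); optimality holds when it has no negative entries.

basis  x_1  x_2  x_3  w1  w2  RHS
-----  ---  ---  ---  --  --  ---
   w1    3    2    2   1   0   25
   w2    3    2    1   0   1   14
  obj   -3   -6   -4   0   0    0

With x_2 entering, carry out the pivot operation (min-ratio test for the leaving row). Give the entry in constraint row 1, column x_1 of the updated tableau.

0

Ratio test on column x_2 — row 1: 25/2 = 25/2; row 2: 14/2 = 7. Minimum is 7 at row 2 (w2 leaves); pivot element 2.
Divide row 2 by 2; eliminate column x_2 from the other rows.
Row 1 update in column x_1: 3 − 2·(3/2) = 0.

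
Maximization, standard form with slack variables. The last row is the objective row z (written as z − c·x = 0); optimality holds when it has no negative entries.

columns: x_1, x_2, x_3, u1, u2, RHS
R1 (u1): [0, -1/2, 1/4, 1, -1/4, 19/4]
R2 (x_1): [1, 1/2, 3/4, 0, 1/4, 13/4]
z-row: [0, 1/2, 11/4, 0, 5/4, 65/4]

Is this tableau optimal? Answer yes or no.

yes

Every z-row coefficient is ≥ 0, so the tableau is optimal.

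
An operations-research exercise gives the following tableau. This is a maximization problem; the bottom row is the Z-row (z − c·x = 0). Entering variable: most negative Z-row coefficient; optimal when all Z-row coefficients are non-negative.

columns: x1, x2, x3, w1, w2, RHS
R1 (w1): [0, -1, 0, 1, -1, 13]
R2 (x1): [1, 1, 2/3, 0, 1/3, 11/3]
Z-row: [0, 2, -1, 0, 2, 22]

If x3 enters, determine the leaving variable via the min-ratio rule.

Column x3 entries and ratios — w1: 0 ≤ 0, skip; x1: (11/3)/(2/3) = 11/2.
Smallest ratio is 11/2 in the row of x1, so x1 leaves.

x1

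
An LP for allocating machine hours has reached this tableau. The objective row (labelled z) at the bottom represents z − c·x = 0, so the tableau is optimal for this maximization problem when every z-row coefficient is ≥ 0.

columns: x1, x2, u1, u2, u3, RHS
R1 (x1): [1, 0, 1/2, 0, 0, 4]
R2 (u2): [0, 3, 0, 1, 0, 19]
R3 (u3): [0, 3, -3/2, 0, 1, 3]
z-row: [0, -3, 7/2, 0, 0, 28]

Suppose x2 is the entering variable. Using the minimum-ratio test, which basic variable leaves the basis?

u3

Column x2 entries and ratios — x1: 0 ≤ 0, skip; u2: 19/3 = 19/3; u3: 3/3 = 1.
Smallest ratio is 1 in the row of u3, so u3 leaves.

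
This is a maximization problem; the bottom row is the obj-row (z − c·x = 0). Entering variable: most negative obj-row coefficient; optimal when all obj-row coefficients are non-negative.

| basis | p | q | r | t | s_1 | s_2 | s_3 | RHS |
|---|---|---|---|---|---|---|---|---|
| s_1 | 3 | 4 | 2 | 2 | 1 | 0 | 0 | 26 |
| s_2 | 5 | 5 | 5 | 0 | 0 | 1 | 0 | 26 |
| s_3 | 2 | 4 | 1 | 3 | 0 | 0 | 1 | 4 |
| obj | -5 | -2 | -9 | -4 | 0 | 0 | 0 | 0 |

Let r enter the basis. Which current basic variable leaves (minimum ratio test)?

Column r entries and ratios — s_1: 26/2 = 13; s_2: 26/5 = 26/5; s_3: 4/1 = 4.
Smallest ratio is 4 in the row of s_3, so s_3 leaves.

s_3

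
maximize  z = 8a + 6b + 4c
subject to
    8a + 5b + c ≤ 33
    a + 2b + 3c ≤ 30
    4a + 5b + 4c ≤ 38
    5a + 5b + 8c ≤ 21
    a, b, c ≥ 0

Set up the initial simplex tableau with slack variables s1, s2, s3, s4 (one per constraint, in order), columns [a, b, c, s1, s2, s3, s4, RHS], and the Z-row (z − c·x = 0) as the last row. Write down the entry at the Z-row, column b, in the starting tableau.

The Z-row carries the negated objective coefficients: the b entry is -6.

-6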